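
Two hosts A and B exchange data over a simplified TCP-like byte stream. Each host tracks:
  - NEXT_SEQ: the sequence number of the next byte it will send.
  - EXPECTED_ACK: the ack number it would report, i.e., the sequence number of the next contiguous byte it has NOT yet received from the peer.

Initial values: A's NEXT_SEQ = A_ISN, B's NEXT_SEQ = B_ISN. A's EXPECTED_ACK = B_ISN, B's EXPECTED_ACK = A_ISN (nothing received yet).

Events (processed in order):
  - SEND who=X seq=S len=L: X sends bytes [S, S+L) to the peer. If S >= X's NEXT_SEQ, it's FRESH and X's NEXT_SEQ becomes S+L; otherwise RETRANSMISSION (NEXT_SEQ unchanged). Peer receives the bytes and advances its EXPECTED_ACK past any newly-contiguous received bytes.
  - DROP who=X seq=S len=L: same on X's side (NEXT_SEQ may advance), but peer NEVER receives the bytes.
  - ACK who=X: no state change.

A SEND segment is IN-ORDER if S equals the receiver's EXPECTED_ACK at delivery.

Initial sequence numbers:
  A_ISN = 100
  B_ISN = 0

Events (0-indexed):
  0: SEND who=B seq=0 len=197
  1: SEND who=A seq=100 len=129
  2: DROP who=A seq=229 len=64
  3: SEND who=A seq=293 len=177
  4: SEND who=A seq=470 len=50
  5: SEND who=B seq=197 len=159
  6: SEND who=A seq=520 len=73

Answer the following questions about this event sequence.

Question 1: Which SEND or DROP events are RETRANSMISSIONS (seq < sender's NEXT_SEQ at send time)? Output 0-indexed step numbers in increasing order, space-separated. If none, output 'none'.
Answer: none

Derivation:
Step 0: SEND seq=0 -> fresh
Step 1: SEND seq=100 -> fresh
Step 2: DROP seq=229 -> fresh
Step 3: SEND seq=293 -> fresh
Step 4: SEND seq=470 -> fresh
Step 5: SEND seq=197 -> fresh
Step 6: SEND seq=520 -> fresh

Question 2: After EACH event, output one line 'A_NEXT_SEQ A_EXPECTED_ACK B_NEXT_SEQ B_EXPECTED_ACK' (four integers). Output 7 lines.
100 197 197 100
229 197 197 229
293 197 197 229
470 197 197 229
520 197 197 229
520 356 356 229
593 356 356 229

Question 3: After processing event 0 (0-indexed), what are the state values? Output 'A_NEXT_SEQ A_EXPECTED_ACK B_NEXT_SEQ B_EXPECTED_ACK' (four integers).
After event 0: A_seq=100 A_ack=197 B_seq=197 B_ack=100

100 197 197 100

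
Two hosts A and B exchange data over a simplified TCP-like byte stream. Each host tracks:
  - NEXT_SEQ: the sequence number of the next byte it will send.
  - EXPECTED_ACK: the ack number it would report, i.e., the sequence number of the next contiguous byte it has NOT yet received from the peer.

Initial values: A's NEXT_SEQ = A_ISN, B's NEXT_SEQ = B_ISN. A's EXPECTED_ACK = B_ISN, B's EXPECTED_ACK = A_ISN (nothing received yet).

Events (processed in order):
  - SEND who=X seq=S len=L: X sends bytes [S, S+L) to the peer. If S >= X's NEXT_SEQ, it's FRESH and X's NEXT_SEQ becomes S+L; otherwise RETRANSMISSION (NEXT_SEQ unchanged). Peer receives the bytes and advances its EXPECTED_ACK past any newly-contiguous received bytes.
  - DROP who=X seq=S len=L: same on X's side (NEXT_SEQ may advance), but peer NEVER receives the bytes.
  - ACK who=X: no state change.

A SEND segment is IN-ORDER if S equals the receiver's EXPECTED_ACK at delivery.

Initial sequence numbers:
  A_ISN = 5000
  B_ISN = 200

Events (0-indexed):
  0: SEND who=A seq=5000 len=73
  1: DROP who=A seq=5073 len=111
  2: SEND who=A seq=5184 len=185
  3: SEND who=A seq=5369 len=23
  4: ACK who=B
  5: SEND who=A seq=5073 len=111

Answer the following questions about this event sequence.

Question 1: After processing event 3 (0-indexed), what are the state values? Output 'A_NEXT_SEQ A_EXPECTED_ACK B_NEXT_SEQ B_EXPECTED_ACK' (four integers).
After event 0: A_seq=5073 A_ack=200 B_seq=200 B_ack=5073
After event 1: A_seq=5184 A_ack=200 B_seq=200 B_ack=5073
After event 2: A_seq=5369 A_ack=200 B_seq=200 B_ack=5073
After event 3: A_seq=5392 A_ack=200 B_seq=200 B_ack=5073

5392 200 200 5073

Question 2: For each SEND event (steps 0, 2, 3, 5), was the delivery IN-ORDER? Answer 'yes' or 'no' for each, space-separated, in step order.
Step 0: SEND seq=5000 -> in-order
Step 2: SEND seq=5184 -> out-of-order
Step 3: SEND seq=5369 -> out-of-order
Step 5: SEND seq=5073 -> in-order

Answer: yes no no yes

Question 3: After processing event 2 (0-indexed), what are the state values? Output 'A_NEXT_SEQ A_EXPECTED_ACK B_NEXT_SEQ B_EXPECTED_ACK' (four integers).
After event 0: A_seq=5073 A_ack=200 B_seq=200 B_ack=5073
After event 1: A_seq=5184 A_ack=200 B_seq=200 B_ack=5073
After event 2: A_seq=5369 A_ack=200 B_seq=200 B_ack=5073

5369 200 200 5073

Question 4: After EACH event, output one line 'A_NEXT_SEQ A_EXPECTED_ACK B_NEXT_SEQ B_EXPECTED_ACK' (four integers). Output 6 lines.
5073 200 200 5073
5184 200 200 5073
5369 200 200 5073
5392 200 200 5073
5392 200 200 5073
5392 200 200 5392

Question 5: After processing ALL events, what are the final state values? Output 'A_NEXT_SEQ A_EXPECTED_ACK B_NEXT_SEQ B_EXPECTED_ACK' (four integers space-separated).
After event 0: A_seq=5073 A_ack=200 B_seq=200 B_ack=5073
After event 1: A_seq=5184 A_ack=200 B_seq=200 B_ack=5073
After event 2: A_seq=5369 A_ack=200 B_seq=200 B_ack=5073
After event 3: A_seq=5392 A_ack=200 B_seq=200 B_ack=5073
After event 4: A_seq=5392 A_ack=200 B_seq=200 B_ack=5073
After event 5: A_seq=5392 A_ack=200 B_seq=200 B_ack=5392

Answer: 5392 200 200 5392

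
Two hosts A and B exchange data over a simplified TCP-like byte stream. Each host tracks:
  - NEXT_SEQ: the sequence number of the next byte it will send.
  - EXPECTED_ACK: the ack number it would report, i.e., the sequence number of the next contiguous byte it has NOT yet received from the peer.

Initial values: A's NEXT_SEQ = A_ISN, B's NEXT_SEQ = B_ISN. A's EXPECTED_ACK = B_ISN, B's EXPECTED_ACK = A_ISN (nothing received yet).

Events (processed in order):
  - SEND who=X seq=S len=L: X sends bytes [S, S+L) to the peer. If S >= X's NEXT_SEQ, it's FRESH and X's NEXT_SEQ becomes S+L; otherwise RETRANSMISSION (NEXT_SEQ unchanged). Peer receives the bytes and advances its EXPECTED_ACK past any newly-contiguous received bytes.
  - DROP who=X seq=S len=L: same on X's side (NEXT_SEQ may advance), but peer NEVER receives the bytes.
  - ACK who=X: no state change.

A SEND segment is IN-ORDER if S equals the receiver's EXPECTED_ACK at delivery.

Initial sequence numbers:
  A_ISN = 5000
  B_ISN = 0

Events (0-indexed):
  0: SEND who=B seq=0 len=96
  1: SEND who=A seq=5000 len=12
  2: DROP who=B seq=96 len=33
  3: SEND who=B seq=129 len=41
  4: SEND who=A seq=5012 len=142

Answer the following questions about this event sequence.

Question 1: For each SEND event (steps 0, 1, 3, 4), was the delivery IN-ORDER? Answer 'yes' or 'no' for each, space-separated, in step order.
Answer: yes yes no yes

Derivation:
Step 0: SEND seq=0 -> in-order
Step 1: SEND seq=5000 -> in-order
Step 3: SEND seq=129 -> out-of-order
Step 4: SEND seq=5012 -> in-order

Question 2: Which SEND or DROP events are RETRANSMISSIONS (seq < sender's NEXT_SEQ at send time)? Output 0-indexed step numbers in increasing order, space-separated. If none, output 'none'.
Step 0: SEND seq=0 -> fresh
Step 1: SEND seq=5000 -> fresh
Step 2: DROP seq=96 -> fresh
Step 3: SEND seq=129 -> fresh
Step 4: SEND seq=5012 -> fresh

Answer: none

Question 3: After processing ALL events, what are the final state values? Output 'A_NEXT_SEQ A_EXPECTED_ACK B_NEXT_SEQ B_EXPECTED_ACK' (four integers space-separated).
Answer: 5154 96 170 5154

Derivation:
After event 0: A_seq=5000 A_ack=96 B_seq=96 B_ack=5000
After event 1: A_seq=5012 A_ack=96 B_seq=96 B_ack=5012
After event 2: A_seq=5012 A_ack=96 B_seq=129 B_ack=5012
After event 3: A_seq=5012 A_ack=96 B_seq=170 B_ack=5012
After event 4: A_seq=5154 A_ack=96 B_seq=170 B_ack=5154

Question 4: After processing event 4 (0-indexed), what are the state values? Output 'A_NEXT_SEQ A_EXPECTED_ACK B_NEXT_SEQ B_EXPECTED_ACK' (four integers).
After event 0: A_seq=5000 A_ack=96 B_seq=96 B_ack=5000
After event 1: A_seq=5012 A_ack=96 B_seq=96 B_ack=5012
After event 2: A_seq=5012 A_ack=96 B_seq=129 B_ack=5012
After event 3: A_seq=5012 A_ack=96 B_seq=170 B_ack=5012
After event 4: A_seq=5154 A_ack=96 B_seq=170 B_ack=5154

5154 96 170 5154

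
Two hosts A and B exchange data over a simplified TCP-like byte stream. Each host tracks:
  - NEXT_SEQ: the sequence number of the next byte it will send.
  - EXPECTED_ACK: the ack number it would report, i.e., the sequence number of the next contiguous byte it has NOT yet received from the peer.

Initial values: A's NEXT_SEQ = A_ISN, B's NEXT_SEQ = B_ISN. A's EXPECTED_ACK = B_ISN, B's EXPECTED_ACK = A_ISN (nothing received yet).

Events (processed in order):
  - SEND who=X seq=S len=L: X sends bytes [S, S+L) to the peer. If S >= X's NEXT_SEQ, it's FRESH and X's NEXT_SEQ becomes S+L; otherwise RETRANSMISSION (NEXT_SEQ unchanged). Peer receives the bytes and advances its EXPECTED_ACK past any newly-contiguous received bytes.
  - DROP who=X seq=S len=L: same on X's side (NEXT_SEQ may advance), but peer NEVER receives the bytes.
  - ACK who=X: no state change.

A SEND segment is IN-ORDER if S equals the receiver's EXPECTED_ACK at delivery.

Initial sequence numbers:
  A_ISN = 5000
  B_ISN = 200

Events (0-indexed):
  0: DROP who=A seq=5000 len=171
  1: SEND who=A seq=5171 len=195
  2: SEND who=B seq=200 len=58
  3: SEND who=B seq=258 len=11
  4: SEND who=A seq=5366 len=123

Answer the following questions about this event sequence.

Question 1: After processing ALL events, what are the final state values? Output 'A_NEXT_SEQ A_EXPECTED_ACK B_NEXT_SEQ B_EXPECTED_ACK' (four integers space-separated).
Answer: 5489 269 269 5000

Derivation:
After event 0: A_seq=5171 A_ack=200 B_seq=200 B_ack=5000
After event 1: A_seq=5366 A_ack=200 B_seq=200 B_ack=5000
After event 2: A_seq=5366 A_ack=258 B_seq=258 B_ack=5000
After event 3: A_seq=5366 A_ack=269 B_seq=269 B_ack=5000
After event 4: A_seq=5489 A_ack=269 B_seq=269 B_ack=5000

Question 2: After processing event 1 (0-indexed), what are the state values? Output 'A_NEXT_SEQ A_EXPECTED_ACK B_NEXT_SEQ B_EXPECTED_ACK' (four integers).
After event 0: A_seq=5171 A_ack=200 B_seq=200 B_ack=5000
After event 1: A_seq=5366 A_ack=200 B_seq=200 B_ack=5000

5366 200 200 5000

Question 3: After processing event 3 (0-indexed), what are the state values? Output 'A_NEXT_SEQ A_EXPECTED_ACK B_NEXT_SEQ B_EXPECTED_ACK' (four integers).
After event 0: A_seq=5171 A_ack=200 B_seq=200 B_ack=5000
After event 1: A_seq=5366 A_ack=200 B_seq=200 B_ack=5000
After event 2: A_seq=5366 A_ack=258 B_seq=258 B_ack=5000
After event 3: A_seq=5366 A_ack=269 B_seq=269 B_ack=5000

5366 269 269 5000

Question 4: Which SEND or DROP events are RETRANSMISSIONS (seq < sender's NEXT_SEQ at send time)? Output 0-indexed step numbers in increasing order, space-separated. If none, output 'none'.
Step 0: DROP seq=5000 -> fresh
Step 1: SEND seq=5171 -> fresh
Step 2: SEND seq=200 -> fresh
Step 3: SEND seq=258 -> fresh
Step 4: SEND seq=5366 -> fresh

Answer: none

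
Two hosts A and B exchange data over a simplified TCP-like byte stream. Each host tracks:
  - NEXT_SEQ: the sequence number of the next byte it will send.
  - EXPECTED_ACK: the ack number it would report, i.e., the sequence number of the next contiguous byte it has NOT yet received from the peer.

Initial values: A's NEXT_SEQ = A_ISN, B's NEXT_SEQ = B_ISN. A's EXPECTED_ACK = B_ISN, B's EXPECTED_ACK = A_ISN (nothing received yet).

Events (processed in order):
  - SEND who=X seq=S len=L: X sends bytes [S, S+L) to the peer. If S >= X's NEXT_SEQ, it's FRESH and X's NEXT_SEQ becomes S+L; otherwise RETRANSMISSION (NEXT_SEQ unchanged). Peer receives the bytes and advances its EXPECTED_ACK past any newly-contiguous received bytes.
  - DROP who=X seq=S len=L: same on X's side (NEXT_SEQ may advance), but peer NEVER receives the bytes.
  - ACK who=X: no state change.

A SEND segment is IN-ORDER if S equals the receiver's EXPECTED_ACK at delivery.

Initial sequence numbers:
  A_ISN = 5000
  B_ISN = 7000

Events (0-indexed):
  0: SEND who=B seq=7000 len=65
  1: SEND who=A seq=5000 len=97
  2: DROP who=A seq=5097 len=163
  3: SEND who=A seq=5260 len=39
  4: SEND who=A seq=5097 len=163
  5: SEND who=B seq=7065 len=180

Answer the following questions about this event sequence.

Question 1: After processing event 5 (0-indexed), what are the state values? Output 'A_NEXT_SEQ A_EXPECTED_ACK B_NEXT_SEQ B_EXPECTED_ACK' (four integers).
After event 0: A_seq=5000 A_ack=7065 B_seq=7065 B_ack=5000
After event 1: A_seq=5097 A_ack=7065 B_seq=7065 B_ack=5097
After event 2: A_seq=5260 A_ack=7065 B_seq=7065 B_ack=5097
After event 3: A_seq=5299 A_ack=7065 B_seq=7065 B_ack=5097
After event 4: A_seq=5299 A_ack=7065 B_seq=7065 B_ack=5299
After event 5: A_seq=5299 A_ack=7245 B_seq=7245 B_ack=5299

5299 7245 7245 5299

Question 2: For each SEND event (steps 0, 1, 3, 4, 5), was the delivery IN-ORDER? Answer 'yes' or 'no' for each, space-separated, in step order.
Answer: yes yes no yes yes

Derivation:
Step 0: SEND seq=7000 -> in-order
Step 1: SEND seq=5000 -> in-order
Step 3: SEND seq=5260 -> out-of-order
Step 4: SEND seq=5097 -> in-order
Step 5: SEND seq=7065 -> in-order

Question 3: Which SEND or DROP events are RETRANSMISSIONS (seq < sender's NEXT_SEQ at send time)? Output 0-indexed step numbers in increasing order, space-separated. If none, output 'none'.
Answer: 4

Derivation:
Step 0: SEND seq=7000 -> fresh
Step 1: SEND seq=5000 -> fresh
Step 2: DROP seq=5097 -> fresh
Step 3: SEND seq=5260 -> fresh
Step 4: SEND seq=5097 -> retransmit
Step 5: SEND seq=7065 -> fresh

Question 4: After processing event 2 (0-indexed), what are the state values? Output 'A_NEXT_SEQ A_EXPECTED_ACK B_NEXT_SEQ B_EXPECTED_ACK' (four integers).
After event 0: A_seq=5000 A_ack=7065 B_seq=7065 B_ack=5000
After event 1: A_seq=5097 A_ack=7065 B_seq=7065 B_ack=5097
After event 2: A_seq=5260 A_ack=7065 B_seq=7065 B_ack=5097

5260 7065 7065 5097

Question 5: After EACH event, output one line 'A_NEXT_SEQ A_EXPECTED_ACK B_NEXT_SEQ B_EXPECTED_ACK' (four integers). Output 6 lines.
5000 7065 7065 5000
5097 7065 7065 5097
5260 7065 7065 5097
5299 7065 7065 5097
5299 7065 7065 5299
5299 7245 7245 5299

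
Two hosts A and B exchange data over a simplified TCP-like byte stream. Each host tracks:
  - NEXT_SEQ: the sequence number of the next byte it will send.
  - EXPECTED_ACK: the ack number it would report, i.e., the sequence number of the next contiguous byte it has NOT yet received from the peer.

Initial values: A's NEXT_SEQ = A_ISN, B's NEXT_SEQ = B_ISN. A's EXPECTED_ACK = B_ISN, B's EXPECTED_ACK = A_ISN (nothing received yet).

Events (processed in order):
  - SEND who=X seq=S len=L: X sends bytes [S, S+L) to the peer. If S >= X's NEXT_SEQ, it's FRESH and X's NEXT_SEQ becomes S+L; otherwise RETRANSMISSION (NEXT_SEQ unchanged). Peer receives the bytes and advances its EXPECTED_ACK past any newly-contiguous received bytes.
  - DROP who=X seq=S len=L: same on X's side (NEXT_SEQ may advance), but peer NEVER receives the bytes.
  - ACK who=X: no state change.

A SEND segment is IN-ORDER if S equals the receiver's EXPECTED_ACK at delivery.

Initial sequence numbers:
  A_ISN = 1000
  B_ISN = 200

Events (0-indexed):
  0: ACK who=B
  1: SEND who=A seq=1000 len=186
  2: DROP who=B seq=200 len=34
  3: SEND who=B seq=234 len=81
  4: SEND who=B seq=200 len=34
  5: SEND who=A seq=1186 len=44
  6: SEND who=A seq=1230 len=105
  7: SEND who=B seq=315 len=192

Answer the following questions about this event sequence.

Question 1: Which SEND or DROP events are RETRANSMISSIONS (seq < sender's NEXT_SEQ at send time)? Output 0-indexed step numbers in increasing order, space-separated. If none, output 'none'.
Step 1: SEND seq=1000 -> fresh
Step 2: DROP seq=200 -> fresh
Step 3: SEND seq=234 -> fresh
Step 4: SEND seq=200 -> retransmit
Step 5: SEND seq=1186 -> fresh
Step 6: SEND seq=1230 -> fresh
Step 7: SEND seq=315 -> fresh

Answer: 4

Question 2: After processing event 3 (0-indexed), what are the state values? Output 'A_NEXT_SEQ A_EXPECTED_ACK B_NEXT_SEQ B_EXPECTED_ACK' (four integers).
After event 0: A_seq=1000 A_ack=200 B_seq=200 B_ack=1000
After event 1: A_seq=1186 A_ack=200 B_seq=200 B_ack=1186
After event 2: A_seq=1186 A_ack=200 B_seq=234 B_ack=1186
After event 3: A_seq=1186 A_ack=200 B_seq=315 B_ack=1186

1186 200 315 1186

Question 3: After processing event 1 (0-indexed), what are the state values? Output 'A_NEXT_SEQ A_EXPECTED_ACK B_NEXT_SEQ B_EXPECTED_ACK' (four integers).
After event 0: A_seq=1000 A_ack=200 B_seq=200 B_ack=1000
After event 1: A_seq=1186 A_ack=200 B_seq=200 B_ack=1186

1186 200 200 1186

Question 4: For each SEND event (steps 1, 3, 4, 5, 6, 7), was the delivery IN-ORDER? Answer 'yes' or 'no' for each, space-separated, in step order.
Step 1: SEND seq=1000 -> in-order
Step 3: SEND seq=234 -> out-of-order
Step 4: SEND seq=200 -> in-order
Step 5: SEND seq=1186 -> in-order
Step 6: SEND seq=1230 -> in-order
Step 7: SEND seq=315 -> in-order

Answer: yes no yes yes yes yes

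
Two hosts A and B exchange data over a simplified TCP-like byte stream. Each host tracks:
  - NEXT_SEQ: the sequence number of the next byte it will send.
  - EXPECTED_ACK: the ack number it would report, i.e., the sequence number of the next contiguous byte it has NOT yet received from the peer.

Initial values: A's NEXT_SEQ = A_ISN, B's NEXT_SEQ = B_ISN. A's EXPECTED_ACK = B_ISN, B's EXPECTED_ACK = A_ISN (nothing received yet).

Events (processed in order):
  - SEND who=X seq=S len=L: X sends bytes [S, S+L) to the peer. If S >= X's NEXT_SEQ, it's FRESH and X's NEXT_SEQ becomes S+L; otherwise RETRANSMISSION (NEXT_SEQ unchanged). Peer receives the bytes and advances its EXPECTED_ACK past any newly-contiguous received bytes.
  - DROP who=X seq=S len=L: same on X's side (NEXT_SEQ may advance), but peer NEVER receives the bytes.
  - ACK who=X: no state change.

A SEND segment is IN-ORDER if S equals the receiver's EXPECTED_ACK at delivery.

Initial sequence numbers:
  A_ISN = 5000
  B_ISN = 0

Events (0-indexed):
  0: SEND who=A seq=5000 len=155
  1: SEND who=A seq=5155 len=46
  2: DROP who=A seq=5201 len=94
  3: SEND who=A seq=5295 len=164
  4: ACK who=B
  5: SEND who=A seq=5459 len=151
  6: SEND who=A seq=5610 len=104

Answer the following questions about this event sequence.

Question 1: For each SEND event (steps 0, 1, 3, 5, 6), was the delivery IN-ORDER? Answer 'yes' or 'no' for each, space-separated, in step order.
Answer: yes yes no no no

Derivation:
Step 0: SEND seq=5000 -> in-order
Step 1: SEND seq=5155 -> in-order
Step 3: SEND seq=5295 -> out-of-order
Step 5: SEND seq=5459 -> out-of-order
Step 6: SEND seq=5610 -> out-of-order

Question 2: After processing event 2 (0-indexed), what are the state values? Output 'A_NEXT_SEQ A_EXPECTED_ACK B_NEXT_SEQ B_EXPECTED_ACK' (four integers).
After event 0: A_seq=5155 A_ack=0 B_seq=0 B_ack=5155
After event 1: A_seq=5201 A_ack=0 B_seq=0 B_ack=5201
After event 2: A_seq=5295 A_ack=0 B_seq=0 B_ack=5201

5295 0 0 5201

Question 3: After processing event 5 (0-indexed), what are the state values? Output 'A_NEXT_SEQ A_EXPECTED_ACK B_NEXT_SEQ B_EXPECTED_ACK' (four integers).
After event 0: A_seq=5155 A_ack=0 B_seq=0 B_ack=5155
After event 1: A_seq=5201 A_ack=0 B_seq=0 B_ack=5201
After event 2: A_seq=5295 A_ack=0 B_seq=0 B_ack=5201
After event 3: A_seq=5459 A_ack=0 B_seq=0 B_ack=5201
After event 4: A_seq=5459 A_ack=0 B_seq=0 B_ack=5201
After event 5: A_seq=5610 A_ack=0 B_seq=0 B_ack=5201

5610 0 0 5201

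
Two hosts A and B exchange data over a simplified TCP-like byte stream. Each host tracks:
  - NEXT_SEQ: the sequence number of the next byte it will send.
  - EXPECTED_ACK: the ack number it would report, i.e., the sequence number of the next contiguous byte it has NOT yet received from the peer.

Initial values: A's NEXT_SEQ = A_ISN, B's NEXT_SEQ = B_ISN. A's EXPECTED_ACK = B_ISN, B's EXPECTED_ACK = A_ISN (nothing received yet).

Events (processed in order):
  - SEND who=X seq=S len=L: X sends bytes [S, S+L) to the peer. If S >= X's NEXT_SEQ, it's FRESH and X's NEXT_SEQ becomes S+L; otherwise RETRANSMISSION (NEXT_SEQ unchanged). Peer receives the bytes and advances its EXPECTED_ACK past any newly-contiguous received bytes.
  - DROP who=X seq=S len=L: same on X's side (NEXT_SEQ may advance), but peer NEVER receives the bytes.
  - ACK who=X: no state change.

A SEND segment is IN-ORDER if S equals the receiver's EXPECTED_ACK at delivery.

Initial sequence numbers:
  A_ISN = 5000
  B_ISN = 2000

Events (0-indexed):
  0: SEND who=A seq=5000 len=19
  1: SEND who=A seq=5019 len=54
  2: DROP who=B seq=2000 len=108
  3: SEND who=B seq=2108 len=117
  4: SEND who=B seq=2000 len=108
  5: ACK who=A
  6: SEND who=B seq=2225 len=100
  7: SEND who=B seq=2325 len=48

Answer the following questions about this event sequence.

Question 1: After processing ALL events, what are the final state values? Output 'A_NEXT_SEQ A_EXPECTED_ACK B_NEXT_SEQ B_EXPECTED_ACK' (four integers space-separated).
Answer: 5073 2373 2373 5073

Derivation:
After event 0: A_seq=5019 A_ack=2000 B_seq=2000 B_ack=5019
After event 1: A_seq=5073 A_ack=2000 B_seq=2000 B_ack=5073
After event 2: A_seq=5073 A_ack=2000 B_seq=2108 B_ack=5073
After event 3: A_seq=5073 A_ack=2000 B_seq=2225 B_ack=5073
After event 4: A_seq=5073 A_ack=2225 B_seq=2225 B_ack=5073
After event 5: A_seq=5073 A_ack=2225 B_seq=2225 B_ack=5073
After event 6: A_seq=5073 A_ack=2325 B_seq=2325 B_ack=5073
After event 7: A_seq=5073 A_ack=2373 B_seq=2373 B_ack=5073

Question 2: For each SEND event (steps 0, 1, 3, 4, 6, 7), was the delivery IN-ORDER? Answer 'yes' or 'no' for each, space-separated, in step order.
Step 0: SEND seq=5000 -> in-order
Step 1: SEND seq=5019 -> in-order
Step 3: SEND seq=2108 -> out-of-order
Step 4: SEND seq=2000 -> in-order
Step 6: SEND seq=2225 -> in-order
Step 7: SEND seq=2325 -> in-order

Answer: yes yes no yes yes yes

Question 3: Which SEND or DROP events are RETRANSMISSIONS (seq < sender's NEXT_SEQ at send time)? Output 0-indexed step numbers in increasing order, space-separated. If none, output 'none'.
Answer: 4

Derivation:
Step 0: SEND seq=5000 -> fresh
Step 1: SEND seq=5019 -> fresh
Step 2: DROP seq=2000 -> fresh
Step 3: SEND seq=2108 -> fresh
Step 4: SEND seq=2000 -> retransmit
Step 6: SEND seq=2225 -> fresh
Step 7: SEND seq=2325 -> fresh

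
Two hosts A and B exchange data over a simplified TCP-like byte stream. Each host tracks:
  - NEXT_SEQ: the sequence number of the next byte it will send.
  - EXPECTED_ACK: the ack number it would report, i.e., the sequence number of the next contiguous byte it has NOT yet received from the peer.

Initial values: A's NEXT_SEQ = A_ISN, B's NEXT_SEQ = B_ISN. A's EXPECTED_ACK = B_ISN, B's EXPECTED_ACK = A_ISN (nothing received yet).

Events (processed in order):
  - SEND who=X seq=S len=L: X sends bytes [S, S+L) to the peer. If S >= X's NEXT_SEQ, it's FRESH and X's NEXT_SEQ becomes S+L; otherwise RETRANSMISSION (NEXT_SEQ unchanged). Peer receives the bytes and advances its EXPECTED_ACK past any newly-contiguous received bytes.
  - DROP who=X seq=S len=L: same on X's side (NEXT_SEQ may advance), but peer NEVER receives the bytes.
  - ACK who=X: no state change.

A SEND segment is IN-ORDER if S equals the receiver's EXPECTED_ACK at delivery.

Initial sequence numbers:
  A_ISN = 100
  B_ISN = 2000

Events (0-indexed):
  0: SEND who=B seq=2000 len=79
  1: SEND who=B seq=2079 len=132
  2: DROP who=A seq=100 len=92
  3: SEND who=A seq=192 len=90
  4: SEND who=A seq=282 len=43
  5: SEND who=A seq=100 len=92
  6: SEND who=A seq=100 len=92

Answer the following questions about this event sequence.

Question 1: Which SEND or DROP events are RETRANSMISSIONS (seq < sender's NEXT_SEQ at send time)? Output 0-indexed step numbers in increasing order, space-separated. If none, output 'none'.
Answer: 5 6

Derivation:
Step 0: SEND seq=2000 -> fresh
Step 1: SEND seq=2079 -> fresh
Step 2: DROP seq=100 -> fresh
Step 3: SEND seq=192 -> fresh
Step 4: SEND seq=282 -> fresh
Step 5: SEND seq=100 -> retransmit
Step 6: SEND seq=100 -> retransmit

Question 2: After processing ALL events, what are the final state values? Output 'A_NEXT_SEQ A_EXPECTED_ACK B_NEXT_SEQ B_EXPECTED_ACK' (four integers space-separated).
After event 0: A_seq=100 A_ack=2079 B_seq=2079 B_ack=100
After event 1: A_seq=100 A_ack=2211 B_seq=2211 B_ack=100
After event 2: A_seq=192 A_ack=2211 B_seq=2211 B_ack=100
After event 3: A_seq=282 A_ack=2211 B_seq=2211 B_ack=100
After event 4: A_seq=325 A_ack=2211 B_seq=2211 B_ack=100
After event 5: A_seq=325 A_ack=2211 B_seq=2211 B_ack=325
After event 6: A_seq=325 A_ack=2211 B_seq=2211 B_ack=325

Answer: 325 2211 2211 325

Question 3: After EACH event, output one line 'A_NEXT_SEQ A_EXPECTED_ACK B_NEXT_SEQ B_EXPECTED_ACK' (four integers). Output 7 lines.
100 2079 2079 100
100 2211 2211 100
192 2211 2211 100
282 2211 2211 100
325 2211 2211 100
325 2211 2211 325
325 2211 2211 325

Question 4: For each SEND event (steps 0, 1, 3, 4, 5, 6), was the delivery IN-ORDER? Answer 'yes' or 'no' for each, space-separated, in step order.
Answer: yes yes no no yes no

Derivation:
Step 0: SEND seq=2000 -> in-order
Step 1: SEND seq=2079 -> in-order
Step 3: SEND seq=192 -> out-of-order
Step 4: SEND seq=282 -> out-of-order
Step 5: SEND seq=100 -> in-order
Step 6: SEND seq=100 -> out-of-order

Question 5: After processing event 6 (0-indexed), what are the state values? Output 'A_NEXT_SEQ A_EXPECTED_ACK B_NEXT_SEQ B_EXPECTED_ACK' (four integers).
After event 0: A_seq=100 A_ack=2079 B_seq=2079 B_ack=100
After event 1: A_seq=100 A_ack=2211 B_seq=2211 B_ack=100
After event 2: A_seq=192 A_ack=2211 B_seq=2211 B_ack=100
After event 3: A_seq=282 A_ack=2211 B_seq=2211 B_ack=100
After event 4: A_seq=325 A_ack=2211 B_seq=2211 B_ack=100
After event 5: A_seq=325 A_ack=2211 B_seq=2211 B_ack=325
After event 6: A_seq=325 A_ack=2211 B_seq=2211 B_ack=325

325 2211 2211 325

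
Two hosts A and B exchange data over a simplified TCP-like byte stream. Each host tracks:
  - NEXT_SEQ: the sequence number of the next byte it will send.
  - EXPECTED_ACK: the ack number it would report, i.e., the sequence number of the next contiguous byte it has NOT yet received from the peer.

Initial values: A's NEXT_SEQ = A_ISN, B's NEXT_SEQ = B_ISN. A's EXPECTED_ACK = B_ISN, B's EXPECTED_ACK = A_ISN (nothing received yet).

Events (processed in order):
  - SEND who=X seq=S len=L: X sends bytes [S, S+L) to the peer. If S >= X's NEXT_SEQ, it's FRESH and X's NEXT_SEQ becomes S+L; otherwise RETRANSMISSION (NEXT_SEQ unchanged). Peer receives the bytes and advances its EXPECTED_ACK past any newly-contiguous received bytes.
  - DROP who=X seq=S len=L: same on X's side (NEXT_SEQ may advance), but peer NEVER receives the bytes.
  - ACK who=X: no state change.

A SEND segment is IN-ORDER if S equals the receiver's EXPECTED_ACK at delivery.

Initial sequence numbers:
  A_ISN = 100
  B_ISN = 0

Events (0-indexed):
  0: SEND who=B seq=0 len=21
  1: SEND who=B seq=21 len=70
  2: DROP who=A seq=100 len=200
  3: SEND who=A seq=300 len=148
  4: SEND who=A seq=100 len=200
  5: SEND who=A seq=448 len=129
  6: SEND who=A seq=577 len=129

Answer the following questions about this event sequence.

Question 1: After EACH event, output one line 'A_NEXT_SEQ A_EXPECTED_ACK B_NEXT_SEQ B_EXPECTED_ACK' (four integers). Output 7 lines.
100 21 21 100
100 91 91 100
300 91 91 100
448 91 91 100
448 91 91 448
577 91 91 577
706 91 91 706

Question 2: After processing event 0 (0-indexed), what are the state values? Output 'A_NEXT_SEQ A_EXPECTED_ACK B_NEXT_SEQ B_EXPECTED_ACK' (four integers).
After event 0: A_seq=100 A_ack=21 B_seq=21 B_ack=100

100 21 21 100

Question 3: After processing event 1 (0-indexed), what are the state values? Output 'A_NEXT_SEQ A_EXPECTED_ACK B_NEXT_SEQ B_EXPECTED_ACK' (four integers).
After event 0: A_seq=100 A_ack=21 B_seq=21 B_ack=100
After event 1: A_seq=100 A_ack=91 B_seq=91 B_ack=100

100 91 91 100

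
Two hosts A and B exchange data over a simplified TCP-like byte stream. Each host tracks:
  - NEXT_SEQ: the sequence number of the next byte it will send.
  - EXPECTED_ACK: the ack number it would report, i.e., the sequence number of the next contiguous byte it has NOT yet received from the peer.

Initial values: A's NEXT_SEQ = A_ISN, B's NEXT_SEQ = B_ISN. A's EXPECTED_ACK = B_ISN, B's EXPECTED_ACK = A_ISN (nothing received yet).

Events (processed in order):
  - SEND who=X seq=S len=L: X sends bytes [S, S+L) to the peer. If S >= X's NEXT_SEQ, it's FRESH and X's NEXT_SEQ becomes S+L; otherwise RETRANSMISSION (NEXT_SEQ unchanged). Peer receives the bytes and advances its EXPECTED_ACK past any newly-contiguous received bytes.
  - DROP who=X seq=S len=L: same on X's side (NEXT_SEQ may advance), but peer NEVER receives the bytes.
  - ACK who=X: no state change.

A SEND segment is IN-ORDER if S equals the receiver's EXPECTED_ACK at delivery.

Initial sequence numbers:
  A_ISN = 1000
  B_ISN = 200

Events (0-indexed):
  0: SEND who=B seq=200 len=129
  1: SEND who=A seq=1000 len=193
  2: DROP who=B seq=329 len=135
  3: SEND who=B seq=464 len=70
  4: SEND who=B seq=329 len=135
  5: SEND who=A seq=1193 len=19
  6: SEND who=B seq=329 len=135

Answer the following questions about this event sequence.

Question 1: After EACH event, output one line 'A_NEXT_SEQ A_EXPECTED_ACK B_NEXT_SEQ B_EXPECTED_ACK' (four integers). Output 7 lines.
1000 329 329 1000
1193 329 329 1193
1193 329 464 1193
1193 329 534 1193
1193 534 534 1193
1212 534 534 1212
1212 534 534 1212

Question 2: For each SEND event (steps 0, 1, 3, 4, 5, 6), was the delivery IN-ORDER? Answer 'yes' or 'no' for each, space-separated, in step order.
Step 0: SEND seq=200 -> in-order
Step 1: SEND seq=1000 -> in-order
Step 3: SEND seq=464 -> out-of-order
Step 4: SEND seq=329 -> in-order
Step 5: SEND seq=1193 -> in-order
Step 6: SEND seq=329 -> out-of-order

Answer: yes yes no yes yes no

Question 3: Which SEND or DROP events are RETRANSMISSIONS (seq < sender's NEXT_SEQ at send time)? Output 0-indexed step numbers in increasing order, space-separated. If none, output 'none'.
Answer: 4 6

Derivation:
Step 0: SEND seq=200 -> fresh
Step 1: SEND seq=1000 -> fresh
Step 2: DROP seq=329 -> fresh
Step 3: SEND seq=464 -> fresh
Step 4: SEND seq=329 -> retransmit
Step 5: SEND seq=1193 -> fresh
Step 6: SEND seq=329 -> retransmit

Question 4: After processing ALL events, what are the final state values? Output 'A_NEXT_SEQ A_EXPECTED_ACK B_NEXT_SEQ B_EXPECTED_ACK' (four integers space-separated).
After event 0: A_seq=1000 A_ack=329 B_seq=329 B_ack=1000
After event 1: A_seq=1193 A_ack=329 B_seq=329 B_ack=1193
After event 2: A_seq=1193 A_ack=329 B_seq=464 B_ack=1193
After event 3: A_seq=1193 A_ack=329 B_seq=534 B_ack=1193
After event 4: A_seq=1193 A_ack=534 B_seq=534 B_ack=1193
After event 5: A_seq=1212 A_ack=534 B_seq=534 B_ack=1212
After event 6: A_seq=1212 A_ack=534 B_seq=534 B_ack=1212

Answer: 1212 534 534 1212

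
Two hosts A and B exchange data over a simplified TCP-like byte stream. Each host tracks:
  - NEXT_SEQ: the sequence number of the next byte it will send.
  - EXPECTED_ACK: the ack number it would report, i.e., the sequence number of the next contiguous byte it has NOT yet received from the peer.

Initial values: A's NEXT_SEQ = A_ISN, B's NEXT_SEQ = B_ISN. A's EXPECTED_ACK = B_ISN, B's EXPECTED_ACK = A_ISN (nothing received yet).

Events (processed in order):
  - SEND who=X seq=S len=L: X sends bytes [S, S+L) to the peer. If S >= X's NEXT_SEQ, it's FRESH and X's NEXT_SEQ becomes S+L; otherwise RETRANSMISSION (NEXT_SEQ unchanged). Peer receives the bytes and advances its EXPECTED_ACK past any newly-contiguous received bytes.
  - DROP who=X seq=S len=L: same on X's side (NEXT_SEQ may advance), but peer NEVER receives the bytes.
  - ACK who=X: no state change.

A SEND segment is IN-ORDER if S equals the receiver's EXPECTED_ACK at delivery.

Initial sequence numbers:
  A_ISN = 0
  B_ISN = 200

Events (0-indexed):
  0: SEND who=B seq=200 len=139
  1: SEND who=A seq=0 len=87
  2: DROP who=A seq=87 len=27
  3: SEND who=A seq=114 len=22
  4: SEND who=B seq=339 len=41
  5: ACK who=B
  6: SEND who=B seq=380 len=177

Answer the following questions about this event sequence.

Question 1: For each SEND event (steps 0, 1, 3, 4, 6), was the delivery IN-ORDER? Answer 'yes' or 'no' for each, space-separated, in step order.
Step 0: SEND seq=200 -> in-order
Step 1: SEND seq=0 -> in-order
Step 3: SEND seq=114 -> out-of-order
Step 4: SEND seq=339 -> in-order
Step 6: SEND seq=380 -> in-order

Answer: yes yes no yes yes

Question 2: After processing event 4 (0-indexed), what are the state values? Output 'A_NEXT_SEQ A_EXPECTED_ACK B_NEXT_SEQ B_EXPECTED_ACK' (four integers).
After event 0: A_seq=0 A_ack=339 B_seq=339 B_ack=0
After event 1: A_seq=87 A_ack=339 B_seq=339 B_ack=87
After event 2: A_seq=114 A_ack=339 B_seq=339 B_ack=87
After event 3: A_seq=136 A_ack=339 B_seq=339 B_ack=87
After event 4: A_seq=136 A_ack=380 B_seq=380 B_ack=87

136 380 380 87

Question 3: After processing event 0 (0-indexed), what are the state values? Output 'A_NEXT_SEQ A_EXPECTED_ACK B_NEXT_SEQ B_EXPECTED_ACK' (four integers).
After event 0: A_seq=0 A_ack=339 B_seq=339 B_ack=0

0 339 339 0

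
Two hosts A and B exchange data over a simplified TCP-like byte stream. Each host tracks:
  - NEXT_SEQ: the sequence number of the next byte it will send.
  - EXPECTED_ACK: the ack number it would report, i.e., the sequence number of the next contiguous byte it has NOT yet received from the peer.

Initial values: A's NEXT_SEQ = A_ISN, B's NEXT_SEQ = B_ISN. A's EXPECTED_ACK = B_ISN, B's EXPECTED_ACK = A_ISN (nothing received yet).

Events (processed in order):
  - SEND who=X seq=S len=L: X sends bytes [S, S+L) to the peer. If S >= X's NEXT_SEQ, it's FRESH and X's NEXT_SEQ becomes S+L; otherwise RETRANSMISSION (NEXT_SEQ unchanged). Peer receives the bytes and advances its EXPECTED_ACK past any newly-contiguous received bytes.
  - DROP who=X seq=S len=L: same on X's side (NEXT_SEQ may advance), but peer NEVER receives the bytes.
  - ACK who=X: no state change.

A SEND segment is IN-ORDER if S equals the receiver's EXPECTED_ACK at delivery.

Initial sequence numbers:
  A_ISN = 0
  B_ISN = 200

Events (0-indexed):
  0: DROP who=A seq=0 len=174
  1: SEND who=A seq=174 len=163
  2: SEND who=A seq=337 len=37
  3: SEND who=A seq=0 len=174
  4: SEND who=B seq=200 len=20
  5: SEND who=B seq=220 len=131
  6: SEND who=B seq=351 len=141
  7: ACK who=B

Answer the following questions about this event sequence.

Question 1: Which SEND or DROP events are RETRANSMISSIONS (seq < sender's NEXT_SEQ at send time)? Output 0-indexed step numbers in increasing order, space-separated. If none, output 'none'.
Answer: 3

Derivation:
Step 0: DROP seq=0 -> fresh
Step 1: SEND seq=174 -> fresh
Step 2: SEND seq=337 -> fresh
Step 3: SEND seq=0 -> retransmit
Step 4: SEND seq=200 -> fresh
Step 5: SEND seq=220 -> fresh
Step 6: SEND seq=351 -> fresh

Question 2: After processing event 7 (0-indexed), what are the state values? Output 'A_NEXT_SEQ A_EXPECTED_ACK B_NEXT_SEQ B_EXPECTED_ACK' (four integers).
After event 0: A_seq=174 A_ack=200 B_seq=200 B_ack=0
After event 1: A_seq=337 A_ack=200 B_seq=200 B_ack=0
After event 2: A_seq=374 A_ack=200 B_seq=200 B_ack=0
After event 3: A_seq=374 A_ack=200 B_seq=200 B_ack=374
After event 4: A_seq=374 A_ack=220 B_seq=220 B_ack=374
After event 5: A_seq=374 A_ack=351 B_seq=351 B_ack=374
After event 6: A_seq=374 A_ack=492 B_seq=492 B_ack=374
After event 7: A_seq=374 A_ack=492 B_seq=492 B_ack=374

374 492 492 374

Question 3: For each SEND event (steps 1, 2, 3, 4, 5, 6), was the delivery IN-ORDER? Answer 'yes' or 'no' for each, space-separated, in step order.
Answer: no no yes yes yes yes

Derivation:
Step 1: SEND seq=174 -> out-of-order
Step 2: SEND seq=337 -> out-of-order
Step 3: SEND seq=0 -> in-order
Step 4: SEND seq=200 -> in-order
Step 5: SEND seq=220 -> in-order
Step 6: SEND seq=351 -> in-order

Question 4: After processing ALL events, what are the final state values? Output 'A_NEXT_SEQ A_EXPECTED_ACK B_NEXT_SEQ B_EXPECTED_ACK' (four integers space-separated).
Answer: 374 492 492 374

Derivation:
After event 0: A_seq=174 A_ack=200 B_seq=200 B_ack=0
After event 1: A_seq=337 A_ack=200 B_seq=200 B_ack=0
After event 2: A_seq=374 A_ack=200 B_seq=200 B_ack=0
After event 3: A_seq=374 A_ack=200 B_seq=200 B_ack=374
After event 4: A_seq=374 A_ack=220 B_seq=220 B_ack=374
After event 5: A_seq=374 A_ack=351 B_seq=351 B_ack=374
After event 6: A_seq=374 A_ack=492 B_seq=492 B_ack=374
After event 7: A_seq=374 A_ack=492 B_seq=492 B_ack=374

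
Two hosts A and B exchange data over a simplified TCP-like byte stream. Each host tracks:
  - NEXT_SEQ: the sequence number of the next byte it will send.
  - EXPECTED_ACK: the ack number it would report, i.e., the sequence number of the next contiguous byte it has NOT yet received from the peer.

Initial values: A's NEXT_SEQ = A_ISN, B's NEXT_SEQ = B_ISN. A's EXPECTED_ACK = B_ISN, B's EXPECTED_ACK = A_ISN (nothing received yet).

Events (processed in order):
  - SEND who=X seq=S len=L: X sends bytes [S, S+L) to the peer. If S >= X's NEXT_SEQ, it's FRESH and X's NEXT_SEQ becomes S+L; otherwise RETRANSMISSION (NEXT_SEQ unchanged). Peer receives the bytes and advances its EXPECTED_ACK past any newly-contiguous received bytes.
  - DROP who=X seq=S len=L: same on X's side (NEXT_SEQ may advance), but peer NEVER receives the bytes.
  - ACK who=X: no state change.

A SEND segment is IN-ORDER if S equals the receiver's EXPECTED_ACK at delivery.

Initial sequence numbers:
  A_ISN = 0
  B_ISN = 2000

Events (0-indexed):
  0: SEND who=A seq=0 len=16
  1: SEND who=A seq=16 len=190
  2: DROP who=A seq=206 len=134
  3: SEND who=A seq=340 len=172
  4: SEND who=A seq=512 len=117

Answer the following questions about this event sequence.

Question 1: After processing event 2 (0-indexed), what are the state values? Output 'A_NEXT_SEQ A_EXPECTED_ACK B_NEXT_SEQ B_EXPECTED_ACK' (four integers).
After event 0: A_seq=16 A_ack=2000 B_seq=2000 B_ack=16
After event 1: A_seq=206 A_ack=2000 B_seq=2000 B_ack=206
After event 2: A_seq=340 A_ack=2000 B_seq=2000 B_ack=206

340 2000 2000 206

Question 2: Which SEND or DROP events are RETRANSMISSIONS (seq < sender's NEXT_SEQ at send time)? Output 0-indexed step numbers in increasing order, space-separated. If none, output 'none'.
Step 0: SEND seq=0 -> fresh
Step 1: SEND seq=16 -> fresh
Step 2: DROP seq=206 -> fresh
Step 3: SEND seq=340 -> fresh
Step 4: SEND seq=512 -> fresh

Answer: none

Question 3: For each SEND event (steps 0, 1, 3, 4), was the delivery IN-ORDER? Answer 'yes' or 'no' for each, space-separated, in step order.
Answer: yes yes no no

Derivation:
Step 0: SEND seq=0 -> in-order
Step 1: SEND seq=16 -> in-order
Step 3: SEND seq=340 -> out-of-order
Step 4: SEND seq=512 -> out-of-order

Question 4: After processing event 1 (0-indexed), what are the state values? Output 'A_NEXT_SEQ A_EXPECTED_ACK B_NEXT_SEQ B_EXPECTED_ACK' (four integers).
After event 0: A_seq=16 A_ack=2000 B_seq=2000 B_ack=16
After event 1: A_seq=206 A_ack=2000 B_seq=2000 B_ack=206

206 2000 2000 206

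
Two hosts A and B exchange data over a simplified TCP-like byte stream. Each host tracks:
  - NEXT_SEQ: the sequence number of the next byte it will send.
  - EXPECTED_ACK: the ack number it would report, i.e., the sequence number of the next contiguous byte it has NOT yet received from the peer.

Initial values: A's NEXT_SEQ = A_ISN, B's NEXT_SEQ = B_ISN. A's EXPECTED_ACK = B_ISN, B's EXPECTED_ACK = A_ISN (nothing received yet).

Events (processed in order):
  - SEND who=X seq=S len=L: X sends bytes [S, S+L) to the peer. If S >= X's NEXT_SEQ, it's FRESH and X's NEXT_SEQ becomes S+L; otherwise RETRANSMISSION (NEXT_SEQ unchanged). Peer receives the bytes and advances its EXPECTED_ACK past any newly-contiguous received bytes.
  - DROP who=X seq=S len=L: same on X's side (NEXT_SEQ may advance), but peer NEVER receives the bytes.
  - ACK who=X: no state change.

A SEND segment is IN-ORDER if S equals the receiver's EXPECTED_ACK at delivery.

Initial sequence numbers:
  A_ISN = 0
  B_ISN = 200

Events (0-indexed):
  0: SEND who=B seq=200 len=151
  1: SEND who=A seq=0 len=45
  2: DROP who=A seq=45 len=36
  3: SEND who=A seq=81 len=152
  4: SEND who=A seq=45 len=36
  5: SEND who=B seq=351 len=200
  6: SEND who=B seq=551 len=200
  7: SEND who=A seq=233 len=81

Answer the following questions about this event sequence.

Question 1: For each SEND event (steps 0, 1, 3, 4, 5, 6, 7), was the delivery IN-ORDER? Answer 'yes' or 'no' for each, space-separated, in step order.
Answer: yes yes no yes yes yes yes

Derivation:
Step 0: SEND seq=200 -> in-order
Step 1: SEND seq=0 -> in-order
Step 3: SEND seq=81 -> out-of-order
Step 4: SEND seq=45 -> in-order
Step 5: SEND seq=351 -> in-order
Step 6: SEND seq=551 -> in-order
Step 7: SEND seq=233 -> in-order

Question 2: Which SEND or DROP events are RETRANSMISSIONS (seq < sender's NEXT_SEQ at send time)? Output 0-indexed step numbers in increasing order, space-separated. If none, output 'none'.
Step 0: SEND seq=200 -> fresh
Step 1: SEND seq=0 -> fresh
Step 2: DROP seq=45 -> fresh
Step 3: SEND seq=81 -> fresh
Step 4: SEND seq=45 -> retransmit
Step 5: SEND seq=351 -> fresh
Step 6: SEND seq=551 -> fresh
Step 7: SEND seq=233 -> fresh

Answer: 4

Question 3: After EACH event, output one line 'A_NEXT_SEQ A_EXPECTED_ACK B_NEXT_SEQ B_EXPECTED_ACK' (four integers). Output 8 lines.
0 351 351 0
45 351 351 45
81 351 351 45
233 351 351 45
233 351 351 233
233 551 551 233
233 751 751 233
314 751 751 314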